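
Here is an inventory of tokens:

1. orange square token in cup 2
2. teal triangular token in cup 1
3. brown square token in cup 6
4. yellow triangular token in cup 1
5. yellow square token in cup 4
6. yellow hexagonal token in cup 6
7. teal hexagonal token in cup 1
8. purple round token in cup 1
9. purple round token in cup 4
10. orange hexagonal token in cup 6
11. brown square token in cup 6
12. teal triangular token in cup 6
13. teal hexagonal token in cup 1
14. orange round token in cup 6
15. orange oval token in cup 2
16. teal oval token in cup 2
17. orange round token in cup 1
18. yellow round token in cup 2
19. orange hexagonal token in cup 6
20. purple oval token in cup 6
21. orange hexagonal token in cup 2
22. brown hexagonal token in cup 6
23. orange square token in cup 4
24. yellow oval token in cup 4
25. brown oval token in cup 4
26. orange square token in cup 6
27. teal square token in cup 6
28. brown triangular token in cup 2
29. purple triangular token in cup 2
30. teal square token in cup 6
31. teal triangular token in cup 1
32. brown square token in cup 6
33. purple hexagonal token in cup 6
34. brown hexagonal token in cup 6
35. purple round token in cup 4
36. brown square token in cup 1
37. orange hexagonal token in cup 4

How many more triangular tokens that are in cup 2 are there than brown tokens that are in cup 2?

1

triangular tokens in cup 2: 2.
brown tokens in cup 2: 1.
2 − 1 = 1.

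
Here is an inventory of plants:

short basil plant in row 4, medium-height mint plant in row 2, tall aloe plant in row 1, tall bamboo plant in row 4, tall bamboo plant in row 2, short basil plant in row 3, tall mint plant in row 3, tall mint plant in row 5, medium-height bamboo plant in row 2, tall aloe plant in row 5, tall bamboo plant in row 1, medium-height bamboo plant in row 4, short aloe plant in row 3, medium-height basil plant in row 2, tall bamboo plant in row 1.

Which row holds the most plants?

row 2

Counts by row: row 2→4, row 3→3, row 4→3, row 1→3, row 5→2.
The maximum is 4, held uniquely by row 2.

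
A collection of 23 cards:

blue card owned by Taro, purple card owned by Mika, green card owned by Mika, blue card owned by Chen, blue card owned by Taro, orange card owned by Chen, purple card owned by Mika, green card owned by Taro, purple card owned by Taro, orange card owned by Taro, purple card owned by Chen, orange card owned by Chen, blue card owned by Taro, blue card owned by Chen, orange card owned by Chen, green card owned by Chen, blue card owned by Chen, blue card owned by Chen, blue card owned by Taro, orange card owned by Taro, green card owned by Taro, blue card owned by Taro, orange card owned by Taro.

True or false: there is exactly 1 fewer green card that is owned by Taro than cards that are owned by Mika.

True

|green cards owned by Taro| = 2.
|cards owned by Mika| = 3.
The claim requires 3 − 2 (= 1) to equal 1, which holds.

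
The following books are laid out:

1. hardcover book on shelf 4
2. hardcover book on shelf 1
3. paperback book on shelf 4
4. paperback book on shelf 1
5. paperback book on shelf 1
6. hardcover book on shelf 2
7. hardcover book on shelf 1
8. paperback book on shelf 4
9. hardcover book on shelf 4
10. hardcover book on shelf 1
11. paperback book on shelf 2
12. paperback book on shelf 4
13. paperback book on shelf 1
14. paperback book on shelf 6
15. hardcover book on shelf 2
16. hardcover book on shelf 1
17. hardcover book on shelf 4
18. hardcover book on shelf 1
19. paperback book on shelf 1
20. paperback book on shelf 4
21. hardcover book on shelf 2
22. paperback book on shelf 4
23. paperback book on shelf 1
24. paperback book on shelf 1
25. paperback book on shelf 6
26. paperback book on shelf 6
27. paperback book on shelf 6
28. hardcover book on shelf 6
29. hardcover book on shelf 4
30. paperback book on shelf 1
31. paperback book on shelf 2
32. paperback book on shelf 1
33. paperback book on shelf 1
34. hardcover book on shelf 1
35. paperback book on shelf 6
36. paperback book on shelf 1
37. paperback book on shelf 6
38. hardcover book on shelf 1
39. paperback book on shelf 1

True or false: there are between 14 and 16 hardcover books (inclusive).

There are 15 hardcover books.
The claim requires 14 ≤ 15 ≤ 16, which holds.

True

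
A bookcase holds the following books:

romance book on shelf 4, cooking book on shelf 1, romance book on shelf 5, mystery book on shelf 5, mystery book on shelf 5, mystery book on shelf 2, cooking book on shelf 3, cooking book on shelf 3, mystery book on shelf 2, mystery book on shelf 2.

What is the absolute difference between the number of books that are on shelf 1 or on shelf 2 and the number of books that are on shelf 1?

books on shelf 1 or on shelf 2: 4. books on shelf 1: 1.
|4 − 1| = 4 − 1 = 3.

3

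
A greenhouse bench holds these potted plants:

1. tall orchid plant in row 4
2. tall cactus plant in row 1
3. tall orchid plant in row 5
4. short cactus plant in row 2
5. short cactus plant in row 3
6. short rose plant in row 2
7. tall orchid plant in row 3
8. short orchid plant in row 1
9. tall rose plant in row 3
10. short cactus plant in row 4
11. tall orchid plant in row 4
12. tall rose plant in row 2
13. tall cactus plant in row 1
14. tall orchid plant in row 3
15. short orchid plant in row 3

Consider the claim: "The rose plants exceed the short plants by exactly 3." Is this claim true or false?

False

|rose plants| = 3.
|short plants| = 6.
The claim requires 3 − 6 (= -3) to equal 3, which does not hold.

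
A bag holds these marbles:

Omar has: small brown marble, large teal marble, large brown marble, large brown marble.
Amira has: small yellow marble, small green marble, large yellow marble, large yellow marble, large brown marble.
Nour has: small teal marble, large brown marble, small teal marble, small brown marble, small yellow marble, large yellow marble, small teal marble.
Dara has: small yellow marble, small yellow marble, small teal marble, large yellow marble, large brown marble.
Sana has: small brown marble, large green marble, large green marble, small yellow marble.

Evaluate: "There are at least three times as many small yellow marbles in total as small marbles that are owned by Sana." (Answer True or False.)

There are 5 small yellow marbles.
Count of small marbles owned by Sana: 2.
The claim requires 5 ≥ 3 × 2 = 6, which does not hold.

False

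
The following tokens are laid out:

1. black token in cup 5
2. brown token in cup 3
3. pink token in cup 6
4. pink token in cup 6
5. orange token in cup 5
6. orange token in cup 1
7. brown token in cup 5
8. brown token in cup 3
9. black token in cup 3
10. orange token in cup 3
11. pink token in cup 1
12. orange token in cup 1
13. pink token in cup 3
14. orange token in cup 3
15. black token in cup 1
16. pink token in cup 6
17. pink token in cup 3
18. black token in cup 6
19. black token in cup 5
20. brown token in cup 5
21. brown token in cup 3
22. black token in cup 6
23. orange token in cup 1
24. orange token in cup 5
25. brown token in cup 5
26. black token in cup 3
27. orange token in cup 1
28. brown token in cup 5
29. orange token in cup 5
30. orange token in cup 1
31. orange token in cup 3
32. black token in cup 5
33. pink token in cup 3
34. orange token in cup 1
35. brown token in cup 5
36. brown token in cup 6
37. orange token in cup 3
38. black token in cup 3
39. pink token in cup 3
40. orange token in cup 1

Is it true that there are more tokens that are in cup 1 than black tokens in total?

False

|tokens in cup 1| = 9.
|black tokens| = 9.
The claim requires 9 > 9, which does not hold.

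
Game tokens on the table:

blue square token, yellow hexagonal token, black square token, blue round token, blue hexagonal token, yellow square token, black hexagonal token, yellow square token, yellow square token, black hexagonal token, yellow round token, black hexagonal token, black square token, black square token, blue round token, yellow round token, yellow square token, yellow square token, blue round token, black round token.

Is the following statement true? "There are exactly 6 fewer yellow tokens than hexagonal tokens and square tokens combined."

There are 8 yellow tokens.
hexagonal tokens: 5; square tokens: 9; combined: 5 + 9 = 14.
The claim requires 14 − 8 (= 6) to equal 6, which holds.

True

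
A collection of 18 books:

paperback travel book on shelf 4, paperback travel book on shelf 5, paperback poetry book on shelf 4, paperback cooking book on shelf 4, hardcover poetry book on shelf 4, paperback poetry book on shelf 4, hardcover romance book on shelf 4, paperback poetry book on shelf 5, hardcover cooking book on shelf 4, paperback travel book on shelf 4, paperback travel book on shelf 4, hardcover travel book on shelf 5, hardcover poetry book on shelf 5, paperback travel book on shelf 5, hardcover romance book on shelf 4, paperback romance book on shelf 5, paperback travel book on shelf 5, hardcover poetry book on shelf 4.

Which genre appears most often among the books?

travel

Counts by genre: travel 7, poetry 6, romance 3, cooking 2.
The maximum is 7, held uniquely by travel.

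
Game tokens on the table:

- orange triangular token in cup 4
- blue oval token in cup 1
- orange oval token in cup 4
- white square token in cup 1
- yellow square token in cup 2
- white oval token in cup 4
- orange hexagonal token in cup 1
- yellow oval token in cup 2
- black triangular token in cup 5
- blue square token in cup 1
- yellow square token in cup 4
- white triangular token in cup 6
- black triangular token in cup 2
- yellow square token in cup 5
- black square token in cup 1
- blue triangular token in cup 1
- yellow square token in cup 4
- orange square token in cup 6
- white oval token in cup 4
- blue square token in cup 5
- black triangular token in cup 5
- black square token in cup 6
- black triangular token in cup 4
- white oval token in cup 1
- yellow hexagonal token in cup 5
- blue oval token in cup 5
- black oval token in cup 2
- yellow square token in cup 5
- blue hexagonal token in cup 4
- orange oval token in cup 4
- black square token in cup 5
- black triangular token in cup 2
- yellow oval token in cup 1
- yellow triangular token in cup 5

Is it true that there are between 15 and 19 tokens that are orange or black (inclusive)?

There are 14 tokens that are orange or black.
The claim requires 15 ≤ 14 ≤ 19, which does not hold.

False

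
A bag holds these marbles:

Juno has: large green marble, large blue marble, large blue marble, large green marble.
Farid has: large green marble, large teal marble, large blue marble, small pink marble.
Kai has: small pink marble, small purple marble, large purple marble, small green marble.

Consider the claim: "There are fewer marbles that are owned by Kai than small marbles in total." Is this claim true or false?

False

Count of marbles owned by Kai: 4.
There are 4 small marbles.
The claim requires 4 < 4, which does not hold.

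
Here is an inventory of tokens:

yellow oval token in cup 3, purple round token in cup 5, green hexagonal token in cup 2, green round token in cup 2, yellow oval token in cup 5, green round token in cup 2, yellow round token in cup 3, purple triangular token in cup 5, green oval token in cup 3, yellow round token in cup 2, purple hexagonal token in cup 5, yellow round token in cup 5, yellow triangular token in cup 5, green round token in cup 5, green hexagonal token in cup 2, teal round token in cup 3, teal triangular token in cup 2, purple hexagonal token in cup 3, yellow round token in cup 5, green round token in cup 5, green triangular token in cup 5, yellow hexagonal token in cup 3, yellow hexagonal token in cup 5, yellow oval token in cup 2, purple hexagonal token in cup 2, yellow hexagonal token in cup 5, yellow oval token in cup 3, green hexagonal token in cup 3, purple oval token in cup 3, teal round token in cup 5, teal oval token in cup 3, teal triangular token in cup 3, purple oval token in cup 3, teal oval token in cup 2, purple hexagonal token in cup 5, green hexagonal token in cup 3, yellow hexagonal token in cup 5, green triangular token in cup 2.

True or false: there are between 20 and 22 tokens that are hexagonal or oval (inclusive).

True

There are 21 tokens that are hexagonal or oval.
The claim requires 20 ≤ 21 ≤ 22, which holds.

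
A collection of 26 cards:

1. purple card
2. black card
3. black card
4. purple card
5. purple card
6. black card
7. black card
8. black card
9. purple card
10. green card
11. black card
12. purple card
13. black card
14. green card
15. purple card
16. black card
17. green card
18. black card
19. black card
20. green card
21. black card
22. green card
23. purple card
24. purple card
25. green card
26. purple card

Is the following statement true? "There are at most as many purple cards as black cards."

True

purple cards: 9.
black cards: 11.
The claim requires 9 ≤ 11, which holds.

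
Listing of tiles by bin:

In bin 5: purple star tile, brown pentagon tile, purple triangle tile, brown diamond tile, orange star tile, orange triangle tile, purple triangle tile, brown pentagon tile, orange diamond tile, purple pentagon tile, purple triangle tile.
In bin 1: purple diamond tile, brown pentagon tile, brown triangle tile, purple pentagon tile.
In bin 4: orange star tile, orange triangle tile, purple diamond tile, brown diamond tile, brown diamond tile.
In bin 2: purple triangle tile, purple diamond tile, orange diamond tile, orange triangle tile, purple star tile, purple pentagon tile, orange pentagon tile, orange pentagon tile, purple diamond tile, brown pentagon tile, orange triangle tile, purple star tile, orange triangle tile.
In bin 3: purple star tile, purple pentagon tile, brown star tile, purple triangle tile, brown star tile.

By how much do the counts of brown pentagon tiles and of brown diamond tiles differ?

brown pentagon tiles: 4. brown diamond tiles: 3.
|4 − 3| = 4 − 3 = 1.

1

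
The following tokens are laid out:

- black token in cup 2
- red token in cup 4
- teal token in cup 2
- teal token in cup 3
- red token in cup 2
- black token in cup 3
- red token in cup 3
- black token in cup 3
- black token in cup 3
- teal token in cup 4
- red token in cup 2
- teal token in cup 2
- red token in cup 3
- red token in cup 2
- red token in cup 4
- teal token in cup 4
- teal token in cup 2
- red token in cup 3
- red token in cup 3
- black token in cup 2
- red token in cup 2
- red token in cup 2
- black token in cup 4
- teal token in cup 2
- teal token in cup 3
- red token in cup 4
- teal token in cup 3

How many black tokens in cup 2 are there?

2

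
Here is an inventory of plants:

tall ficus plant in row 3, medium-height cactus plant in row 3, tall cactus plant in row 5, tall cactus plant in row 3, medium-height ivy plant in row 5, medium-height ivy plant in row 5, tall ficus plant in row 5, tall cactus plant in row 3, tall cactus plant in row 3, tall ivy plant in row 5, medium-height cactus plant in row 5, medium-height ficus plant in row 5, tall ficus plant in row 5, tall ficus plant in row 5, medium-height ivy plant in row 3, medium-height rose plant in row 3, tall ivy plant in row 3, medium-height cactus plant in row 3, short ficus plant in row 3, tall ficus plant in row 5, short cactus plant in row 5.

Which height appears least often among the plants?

Counts by height: tall 11, medium-height 8, short 2.
The minimum is 2, held uniquely by short.

short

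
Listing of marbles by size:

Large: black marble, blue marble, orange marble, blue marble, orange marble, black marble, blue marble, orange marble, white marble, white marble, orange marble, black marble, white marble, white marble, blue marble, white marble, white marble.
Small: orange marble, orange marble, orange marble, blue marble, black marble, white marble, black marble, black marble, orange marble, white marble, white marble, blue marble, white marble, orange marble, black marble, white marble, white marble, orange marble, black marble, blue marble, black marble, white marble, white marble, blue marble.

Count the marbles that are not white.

Total marbles: 41; with the excluded value: 14; remaining 41 − 14 = 27.

27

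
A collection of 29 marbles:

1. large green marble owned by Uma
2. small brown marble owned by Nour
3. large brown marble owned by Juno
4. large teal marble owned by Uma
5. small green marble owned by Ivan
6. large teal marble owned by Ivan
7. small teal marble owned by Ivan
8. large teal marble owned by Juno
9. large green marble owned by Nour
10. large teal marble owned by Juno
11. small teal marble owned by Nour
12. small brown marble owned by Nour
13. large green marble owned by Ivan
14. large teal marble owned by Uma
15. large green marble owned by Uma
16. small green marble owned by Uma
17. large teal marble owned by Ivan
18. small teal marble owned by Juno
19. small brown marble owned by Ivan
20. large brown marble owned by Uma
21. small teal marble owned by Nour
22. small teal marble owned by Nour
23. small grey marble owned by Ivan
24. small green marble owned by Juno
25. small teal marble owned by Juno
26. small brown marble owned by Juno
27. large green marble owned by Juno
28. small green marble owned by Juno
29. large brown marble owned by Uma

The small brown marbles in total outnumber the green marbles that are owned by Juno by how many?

small brown marbles: 4.
green marbles owned by Juno: 3.
4 − 3 = 1.

1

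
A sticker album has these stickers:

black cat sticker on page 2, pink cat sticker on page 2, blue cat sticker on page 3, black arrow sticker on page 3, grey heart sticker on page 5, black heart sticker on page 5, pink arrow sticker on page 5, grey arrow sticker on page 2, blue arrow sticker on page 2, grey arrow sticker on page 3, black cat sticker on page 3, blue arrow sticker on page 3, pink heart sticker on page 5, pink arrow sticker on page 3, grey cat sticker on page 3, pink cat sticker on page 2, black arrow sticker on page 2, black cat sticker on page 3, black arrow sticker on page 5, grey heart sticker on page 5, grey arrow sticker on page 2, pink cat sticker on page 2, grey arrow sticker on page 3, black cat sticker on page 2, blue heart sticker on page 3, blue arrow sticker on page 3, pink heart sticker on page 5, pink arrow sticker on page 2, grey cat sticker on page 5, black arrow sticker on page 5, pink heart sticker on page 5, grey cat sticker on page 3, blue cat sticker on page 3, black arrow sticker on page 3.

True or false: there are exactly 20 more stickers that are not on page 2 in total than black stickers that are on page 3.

There are 24 stickers that are not on page 2.
There are 4 black stickers on page 3.
The claim requires 24 − 4 (= 20) to equal 20, which holds.

True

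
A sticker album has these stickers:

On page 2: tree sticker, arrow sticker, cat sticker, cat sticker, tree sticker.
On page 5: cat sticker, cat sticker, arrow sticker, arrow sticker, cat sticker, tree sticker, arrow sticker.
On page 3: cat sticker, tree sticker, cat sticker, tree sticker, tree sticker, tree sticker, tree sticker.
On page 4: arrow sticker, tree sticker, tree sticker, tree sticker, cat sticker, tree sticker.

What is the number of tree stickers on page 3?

5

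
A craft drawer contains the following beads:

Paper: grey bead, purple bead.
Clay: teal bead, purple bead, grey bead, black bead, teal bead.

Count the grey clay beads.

1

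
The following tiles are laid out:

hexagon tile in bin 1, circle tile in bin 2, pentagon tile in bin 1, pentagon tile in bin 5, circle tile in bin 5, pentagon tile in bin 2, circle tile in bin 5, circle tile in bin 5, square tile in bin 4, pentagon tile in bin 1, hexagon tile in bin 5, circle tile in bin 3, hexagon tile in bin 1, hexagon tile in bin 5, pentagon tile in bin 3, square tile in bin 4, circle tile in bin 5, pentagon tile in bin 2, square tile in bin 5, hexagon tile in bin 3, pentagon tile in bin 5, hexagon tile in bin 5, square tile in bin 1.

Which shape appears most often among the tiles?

pentagon

Counts by shape: pentagon 7, circle 6, hexagon 6, square 4.
The maximum is 7, held uniquely by pentagon.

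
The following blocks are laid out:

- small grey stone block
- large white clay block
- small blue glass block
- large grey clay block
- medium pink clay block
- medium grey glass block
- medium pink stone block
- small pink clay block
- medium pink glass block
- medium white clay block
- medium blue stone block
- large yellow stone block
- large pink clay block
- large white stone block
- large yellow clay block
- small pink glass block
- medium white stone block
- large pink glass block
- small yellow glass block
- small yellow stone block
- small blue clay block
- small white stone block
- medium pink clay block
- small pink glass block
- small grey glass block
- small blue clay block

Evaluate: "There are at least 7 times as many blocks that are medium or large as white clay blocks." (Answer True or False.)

|blocks that are medium or large| = 15.
|white clay blocks| = 2.
The claim requires 15 ≥ 7 × 2 = 14, which holds.

True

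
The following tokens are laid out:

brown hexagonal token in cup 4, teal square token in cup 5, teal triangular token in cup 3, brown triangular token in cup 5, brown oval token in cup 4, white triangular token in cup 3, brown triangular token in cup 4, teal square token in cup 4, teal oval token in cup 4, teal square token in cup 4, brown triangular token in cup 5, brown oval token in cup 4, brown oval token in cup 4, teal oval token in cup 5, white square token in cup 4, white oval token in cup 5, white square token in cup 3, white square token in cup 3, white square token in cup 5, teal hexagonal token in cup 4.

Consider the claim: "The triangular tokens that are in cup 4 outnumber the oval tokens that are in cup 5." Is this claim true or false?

triangular tokens in cup 4: 1.
oval tokens in cup 5: 2.
The claim requires 1 > 2, which does not hold.

False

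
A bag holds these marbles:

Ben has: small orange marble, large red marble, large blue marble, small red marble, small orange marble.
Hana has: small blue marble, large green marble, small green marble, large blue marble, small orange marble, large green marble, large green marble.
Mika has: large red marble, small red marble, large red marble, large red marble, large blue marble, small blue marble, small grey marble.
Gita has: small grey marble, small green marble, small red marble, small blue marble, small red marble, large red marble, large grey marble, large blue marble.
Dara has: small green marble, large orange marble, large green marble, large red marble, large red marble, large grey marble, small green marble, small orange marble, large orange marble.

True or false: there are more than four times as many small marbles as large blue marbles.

There are 17 small marbles.
There are 4 large blue marbles.
The claim requires 17 > 4 × 4 = 16, which holds.

True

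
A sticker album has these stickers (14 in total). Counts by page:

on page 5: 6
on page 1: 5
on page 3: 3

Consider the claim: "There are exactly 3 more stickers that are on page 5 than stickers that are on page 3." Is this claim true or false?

True

|stickers on page 5| = 6.
|stickers on page 3| = 3.
The claim requires 6 − 3 (= 3) to equal 3, which holds.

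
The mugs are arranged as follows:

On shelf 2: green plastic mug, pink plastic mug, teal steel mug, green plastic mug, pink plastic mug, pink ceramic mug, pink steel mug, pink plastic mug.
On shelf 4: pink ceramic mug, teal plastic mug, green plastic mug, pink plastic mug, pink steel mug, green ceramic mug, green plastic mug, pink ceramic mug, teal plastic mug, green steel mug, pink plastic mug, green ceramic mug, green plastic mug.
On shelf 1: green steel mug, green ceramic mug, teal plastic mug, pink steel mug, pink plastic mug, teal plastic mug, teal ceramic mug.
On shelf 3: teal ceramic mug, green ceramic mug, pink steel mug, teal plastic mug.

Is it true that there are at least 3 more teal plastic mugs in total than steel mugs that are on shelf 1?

True

|teal plastic mugs| = 5.
|steel mugs on shelf 1| = 2.
The claim requires 5 − 2 = 3 ≥ 3, which holds.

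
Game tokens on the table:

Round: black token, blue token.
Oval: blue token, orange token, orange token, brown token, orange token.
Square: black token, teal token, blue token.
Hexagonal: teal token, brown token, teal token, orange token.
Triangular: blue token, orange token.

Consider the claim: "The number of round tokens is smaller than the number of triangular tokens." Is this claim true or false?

There are 2 round tokens.
There are 2 triangular tokens.
The claim requires 2 < 2, which does not hold.

False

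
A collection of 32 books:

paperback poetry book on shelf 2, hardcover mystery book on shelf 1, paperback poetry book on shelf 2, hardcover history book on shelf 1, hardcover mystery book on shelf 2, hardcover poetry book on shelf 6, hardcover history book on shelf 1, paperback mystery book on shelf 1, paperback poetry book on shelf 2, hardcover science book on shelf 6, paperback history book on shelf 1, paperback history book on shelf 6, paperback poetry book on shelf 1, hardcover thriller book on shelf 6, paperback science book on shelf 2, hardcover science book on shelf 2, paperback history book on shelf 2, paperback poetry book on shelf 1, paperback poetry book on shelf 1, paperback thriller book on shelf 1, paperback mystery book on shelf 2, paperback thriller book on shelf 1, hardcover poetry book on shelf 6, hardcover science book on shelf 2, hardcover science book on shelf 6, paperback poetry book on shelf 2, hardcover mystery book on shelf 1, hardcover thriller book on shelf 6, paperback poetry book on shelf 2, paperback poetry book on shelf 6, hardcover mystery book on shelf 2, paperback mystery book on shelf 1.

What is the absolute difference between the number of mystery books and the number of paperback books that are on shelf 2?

1

mystery books: 7. paperback books on shelf 2: 8.
|7 − 8| = 8 − 7 = 1.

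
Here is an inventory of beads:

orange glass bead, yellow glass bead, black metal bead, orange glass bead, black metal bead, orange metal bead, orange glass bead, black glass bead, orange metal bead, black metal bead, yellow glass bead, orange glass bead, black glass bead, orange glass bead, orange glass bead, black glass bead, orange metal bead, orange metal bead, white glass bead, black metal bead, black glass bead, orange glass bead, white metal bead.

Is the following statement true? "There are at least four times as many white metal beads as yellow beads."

False

|white metal beads| = 1.
|yellow beads| = 2.
The claim requires 1 ≥ 4 × 2 = 8, which does not hold.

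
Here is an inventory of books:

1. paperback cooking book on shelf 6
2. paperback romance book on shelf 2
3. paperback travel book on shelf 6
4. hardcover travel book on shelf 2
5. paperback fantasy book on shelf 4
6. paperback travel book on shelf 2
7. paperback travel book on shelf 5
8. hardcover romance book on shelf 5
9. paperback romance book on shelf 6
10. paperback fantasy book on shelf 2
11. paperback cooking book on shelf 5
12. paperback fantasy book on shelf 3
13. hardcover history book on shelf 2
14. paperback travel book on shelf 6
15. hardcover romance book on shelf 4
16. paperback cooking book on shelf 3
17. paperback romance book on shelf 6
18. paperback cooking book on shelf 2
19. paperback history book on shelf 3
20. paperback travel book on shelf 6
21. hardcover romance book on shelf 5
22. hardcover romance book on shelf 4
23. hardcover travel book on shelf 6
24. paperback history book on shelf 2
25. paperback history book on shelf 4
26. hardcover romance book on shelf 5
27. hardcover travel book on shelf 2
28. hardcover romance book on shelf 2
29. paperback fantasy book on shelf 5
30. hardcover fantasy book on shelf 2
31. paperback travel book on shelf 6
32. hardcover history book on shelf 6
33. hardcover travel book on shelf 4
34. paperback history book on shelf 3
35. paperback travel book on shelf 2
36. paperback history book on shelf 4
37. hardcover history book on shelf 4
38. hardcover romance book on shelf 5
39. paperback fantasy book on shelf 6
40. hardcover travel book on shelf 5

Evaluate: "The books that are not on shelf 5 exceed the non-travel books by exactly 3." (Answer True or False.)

False

There are 32 books that are not on shelf 5.
There are 28 non-travel books.
The claim requires 32 − 28 (= 4) to equal 3, which does not hold.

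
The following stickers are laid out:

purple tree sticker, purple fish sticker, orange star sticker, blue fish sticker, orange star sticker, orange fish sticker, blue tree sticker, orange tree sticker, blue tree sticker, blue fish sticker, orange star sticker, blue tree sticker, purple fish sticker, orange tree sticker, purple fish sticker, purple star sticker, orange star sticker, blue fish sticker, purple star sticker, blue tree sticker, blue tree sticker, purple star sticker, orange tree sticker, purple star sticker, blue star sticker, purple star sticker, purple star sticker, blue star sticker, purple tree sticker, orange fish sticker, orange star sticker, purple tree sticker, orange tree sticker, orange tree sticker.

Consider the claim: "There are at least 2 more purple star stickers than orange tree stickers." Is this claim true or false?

False

There are 6 purple star stickers.
There are 5 orange tree stickers.
The claim requires 6 − 5 = 1 ≥ 2, which does not hold.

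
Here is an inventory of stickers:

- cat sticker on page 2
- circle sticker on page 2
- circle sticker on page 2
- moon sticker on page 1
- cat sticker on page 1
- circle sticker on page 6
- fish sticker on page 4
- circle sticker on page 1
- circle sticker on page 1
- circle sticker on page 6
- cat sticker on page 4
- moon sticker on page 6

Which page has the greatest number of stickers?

Counts by page: page 1→4, page 2→3, page 6→3, page 4→2.
The maximum is 4, held uniquely by page 1.

page 1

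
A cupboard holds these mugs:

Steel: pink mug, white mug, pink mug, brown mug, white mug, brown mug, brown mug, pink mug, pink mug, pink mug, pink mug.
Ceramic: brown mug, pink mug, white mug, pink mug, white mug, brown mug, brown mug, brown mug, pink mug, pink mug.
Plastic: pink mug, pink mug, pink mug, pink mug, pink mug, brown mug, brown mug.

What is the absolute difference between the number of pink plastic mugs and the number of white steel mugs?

3

pink plastic mugs: 5. white steel mugs: 2.
|5 − 2| = 5 − 2 = 3.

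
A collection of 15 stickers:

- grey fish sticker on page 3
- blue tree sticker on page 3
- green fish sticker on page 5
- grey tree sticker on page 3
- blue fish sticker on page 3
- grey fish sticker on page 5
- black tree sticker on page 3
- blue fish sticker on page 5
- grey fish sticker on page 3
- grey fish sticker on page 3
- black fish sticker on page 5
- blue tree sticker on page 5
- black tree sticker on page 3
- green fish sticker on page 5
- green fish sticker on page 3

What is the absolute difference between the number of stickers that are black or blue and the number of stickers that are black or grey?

1

stickers that are black or blue: 7. stickers that are black or grey: 8.
|7 − 8| = 8 − 7 = 1.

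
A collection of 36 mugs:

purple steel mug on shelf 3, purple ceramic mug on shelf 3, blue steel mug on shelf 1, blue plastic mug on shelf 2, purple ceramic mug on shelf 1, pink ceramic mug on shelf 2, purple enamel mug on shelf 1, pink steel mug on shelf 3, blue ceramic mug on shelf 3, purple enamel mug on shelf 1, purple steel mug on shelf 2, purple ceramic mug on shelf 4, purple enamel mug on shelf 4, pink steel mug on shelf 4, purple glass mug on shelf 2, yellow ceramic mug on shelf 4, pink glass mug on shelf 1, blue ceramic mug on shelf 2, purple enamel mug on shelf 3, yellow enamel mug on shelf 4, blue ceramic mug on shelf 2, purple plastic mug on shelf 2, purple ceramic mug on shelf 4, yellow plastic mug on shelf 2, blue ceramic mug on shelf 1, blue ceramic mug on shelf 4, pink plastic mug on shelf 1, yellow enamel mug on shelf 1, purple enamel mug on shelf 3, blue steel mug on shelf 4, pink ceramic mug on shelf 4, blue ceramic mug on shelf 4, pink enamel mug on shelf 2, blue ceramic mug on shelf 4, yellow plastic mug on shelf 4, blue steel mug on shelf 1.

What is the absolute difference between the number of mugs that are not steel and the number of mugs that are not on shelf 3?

mugs that are not steel: 29. mugs that are not on shelf 3: 30.
|29 − 30| = 30 − 29 = 1.

1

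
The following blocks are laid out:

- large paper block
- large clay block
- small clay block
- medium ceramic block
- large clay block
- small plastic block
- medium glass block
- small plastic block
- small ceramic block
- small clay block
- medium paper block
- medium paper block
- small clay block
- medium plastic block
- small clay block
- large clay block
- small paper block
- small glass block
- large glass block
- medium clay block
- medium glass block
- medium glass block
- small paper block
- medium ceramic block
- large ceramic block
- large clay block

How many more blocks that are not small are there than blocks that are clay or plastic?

blocks that are not small: 16.
blocks that are clay or plastic: 12.
16 − 12 = 4.

4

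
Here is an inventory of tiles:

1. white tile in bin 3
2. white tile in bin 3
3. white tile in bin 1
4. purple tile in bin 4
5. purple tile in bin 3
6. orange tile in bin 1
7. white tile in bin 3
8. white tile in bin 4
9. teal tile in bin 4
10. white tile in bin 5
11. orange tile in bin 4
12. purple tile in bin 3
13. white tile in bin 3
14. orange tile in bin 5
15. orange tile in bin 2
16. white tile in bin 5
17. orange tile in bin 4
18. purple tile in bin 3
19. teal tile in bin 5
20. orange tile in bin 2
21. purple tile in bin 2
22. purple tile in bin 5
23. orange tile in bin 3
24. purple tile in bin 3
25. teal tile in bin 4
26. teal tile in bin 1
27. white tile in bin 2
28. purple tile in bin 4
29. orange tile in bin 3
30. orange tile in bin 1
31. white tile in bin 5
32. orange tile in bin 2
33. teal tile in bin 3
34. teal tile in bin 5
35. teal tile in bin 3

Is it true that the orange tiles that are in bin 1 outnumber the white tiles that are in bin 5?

False

orange tiles in bin 1: 2.
white tiles in bin 5: 3.
The claim requires 2 > 3, which does not hold.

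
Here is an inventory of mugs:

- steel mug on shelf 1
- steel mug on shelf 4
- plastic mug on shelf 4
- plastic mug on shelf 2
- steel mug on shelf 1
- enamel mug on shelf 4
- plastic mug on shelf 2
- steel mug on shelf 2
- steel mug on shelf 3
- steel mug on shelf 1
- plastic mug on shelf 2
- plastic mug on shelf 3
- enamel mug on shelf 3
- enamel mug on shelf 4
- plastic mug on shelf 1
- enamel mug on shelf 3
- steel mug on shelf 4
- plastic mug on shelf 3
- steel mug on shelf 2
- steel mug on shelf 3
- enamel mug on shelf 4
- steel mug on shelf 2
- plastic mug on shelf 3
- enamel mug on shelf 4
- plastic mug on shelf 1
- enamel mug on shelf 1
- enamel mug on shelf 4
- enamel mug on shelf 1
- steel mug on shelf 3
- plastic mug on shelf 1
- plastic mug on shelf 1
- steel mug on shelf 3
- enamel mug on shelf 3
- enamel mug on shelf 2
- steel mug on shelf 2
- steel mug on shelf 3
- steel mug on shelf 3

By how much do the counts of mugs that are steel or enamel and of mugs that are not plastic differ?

mugs that are steel or enamel: 26. mugs that are not plastic: 26.
|26 − 26| = 26 − 26 = 0.

0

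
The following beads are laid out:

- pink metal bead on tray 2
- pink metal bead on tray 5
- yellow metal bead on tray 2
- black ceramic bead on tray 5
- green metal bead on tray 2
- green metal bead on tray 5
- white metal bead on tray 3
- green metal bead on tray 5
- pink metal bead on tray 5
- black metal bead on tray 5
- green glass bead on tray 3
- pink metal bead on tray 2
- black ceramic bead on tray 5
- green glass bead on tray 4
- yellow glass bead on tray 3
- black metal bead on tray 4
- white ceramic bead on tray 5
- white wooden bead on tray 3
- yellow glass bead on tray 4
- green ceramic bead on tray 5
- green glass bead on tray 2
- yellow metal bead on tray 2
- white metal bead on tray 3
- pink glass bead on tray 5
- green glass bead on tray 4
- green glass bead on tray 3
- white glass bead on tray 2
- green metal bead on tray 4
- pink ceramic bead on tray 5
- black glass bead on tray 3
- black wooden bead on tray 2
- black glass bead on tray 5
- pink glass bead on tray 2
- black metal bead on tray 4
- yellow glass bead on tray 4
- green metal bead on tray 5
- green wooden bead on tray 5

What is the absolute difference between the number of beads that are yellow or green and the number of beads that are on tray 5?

beads that are yellow or green: 17. beads on tray 5: 14.
|17 − 14| = 17 − 14 = 3.

3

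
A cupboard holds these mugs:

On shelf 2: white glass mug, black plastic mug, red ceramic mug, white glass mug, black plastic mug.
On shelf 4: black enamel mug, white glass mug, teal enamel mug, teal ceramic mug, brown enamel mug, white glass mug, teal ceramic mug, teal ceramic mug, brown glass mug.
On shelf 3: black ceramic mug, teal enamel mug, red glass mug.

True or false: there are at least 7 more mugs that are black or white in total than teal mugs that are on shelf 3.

True

mugs that are black or white: 8.
teal mugs on shelf 3: 1.
The claim requires 8 − 1 = 7 ≥ 7, which holds.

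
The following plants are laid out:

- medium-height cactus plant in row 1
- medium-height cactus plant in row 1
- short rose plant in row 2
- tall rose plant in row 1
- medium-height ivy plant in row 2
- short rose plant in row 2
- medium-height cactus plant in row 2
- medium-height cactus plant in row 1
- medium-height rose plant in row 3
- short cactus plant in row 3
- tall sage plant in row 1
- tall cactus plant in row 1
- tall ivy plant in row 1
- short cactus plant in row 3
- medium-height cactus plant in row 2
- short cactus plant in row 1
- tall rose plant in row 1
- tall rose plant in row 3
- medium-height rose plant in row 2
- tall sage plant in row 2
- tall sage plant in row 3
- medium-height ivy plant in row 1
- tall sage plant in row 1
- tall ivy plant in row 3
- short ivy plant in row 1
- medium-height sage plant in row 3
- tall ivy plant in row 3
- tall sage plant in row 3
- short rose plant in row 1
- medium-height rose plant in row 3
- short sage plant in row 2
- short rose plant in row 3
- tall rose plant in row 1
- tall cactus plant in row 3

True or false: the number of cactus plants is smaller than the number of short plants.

False

cactus plants: 10.
short plants: 9.
The claim requires 10 < 9, which does not hold.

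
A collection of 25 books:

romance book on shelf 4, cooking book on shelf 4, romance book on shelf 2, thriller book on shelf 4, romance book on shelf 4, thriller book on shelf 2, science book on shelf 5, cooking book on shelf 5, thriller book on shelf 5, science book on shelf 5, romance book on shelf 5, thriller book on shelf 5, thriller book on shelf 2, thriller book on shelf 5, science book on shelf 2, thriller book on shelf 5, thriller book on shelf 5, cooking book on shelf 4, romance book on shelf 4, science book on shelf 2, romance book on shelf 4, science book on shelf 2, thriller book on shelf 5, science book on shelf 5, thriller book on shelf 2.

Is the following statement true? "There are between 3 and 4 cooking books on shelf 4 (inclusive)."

|cooking books on shelf 4| = 2.
The claim requires 3 ≤ 2 ≤ 4, which does not hold.

False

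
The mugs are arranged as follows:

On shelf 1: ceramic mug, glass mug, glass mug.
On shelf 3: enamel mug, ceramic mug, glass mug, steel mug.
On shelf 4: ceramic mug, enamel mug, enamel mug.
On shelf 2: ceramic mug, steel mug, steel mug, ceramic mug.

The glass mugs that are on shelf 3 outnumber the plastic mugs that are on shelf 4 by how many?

1

glass mugs on shelf 3: 1.
plastic mugs on shelf 4: 0.
1 − 0 = 1.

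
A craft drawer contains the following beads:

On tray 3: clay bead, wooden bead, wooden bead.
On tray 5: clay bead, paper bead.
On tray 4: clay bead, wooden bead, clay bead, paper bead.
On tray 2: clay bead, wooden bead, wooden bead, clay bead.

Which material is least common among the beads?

Counts by material: clay 6, wooden 5, paper 2.
The minimum is 2, held uniquely by paper.

paper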